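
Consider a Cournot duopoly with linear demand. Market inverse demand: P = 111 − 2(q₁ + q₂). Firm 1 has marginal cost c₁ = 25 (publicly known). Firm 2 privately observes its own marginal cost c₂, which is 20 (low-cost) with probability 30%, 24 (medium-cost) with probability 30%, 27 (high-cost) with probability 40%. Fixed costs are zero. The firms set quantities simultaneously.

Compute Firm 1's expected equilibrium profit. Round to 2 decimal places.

Each type of Firm 2 best-responds to q₁; Firm 1 best-responds to the expected q₂ over Firm 2's types.
Firm 2 with cost c maximizes (111 − 2(q₁+q₂) − c)·q₂, giving q₂(c) = (111 − c − 2q₁)/4.
E[c₂] = 0.3·20 + 0.3·24 + 0.4·27 = 24
Firm 1's FOC against E[q₂] yields q₁ = (111 − 2·25 + E[c₂])/6 = (111 − 50 + 24)/6 = 14.1667.
E[P] = 111 − 2·(q₁ + E[q₂]) = 53.3333; Firm 1's expected profit = (E[P] − 25)·q₁ = (53.3333 − 25)·14.1667 = 401.389.

401.39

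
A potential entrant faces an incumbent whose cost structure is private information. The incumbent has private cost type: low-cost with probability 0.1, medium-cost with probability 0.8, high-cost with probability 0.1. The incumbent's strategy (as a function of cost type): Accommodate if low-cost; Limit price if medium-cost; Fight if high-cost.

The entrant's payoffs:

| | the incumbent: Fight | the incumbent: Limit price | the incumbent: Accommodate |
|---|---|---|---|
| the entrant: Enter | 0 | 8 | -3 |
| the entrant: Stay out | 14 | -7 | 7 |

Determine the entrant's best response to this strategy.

Compute the entrant's expected payoff for each action, taking the expectation over the incumbent's type.
E[Enter] = 0.1·(-3) + 0.8·(8) + 0.1·(0) = 6.1
E[Stay out] = 0.1·(7) + 0.8·(-7) + 0.1·(14) = -3.5
Best response: Enter (6.1 is the largest).

Enter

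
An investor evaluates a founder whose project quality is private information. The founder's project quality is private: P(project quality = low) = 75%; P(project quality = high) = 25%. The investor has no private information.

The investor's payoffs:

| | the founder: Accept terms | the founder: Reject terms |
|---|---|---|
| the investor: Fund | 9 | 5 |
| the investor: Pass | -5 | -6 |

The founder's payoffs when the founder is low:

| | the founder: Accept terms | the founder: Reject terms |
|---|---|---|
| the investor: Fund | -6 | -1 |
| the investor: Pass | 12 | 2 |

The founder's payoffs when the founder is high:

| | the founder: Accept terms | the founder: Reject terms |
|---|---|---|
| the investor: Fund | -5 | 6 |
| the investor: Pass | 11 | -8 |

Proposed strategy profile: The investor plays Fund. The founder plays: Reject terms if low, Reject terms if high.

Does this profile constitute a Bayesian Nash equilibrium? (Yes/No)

The investor plays Fund: E[Fund] = 0.75·(5) + 0.25·(5) = 5; E[Pass] = -6. Best-responding. ✓
The founder (project quality low), facing Fund: Accept terms gives -6, Reject terms gives -1. Proposed Reject terms is best. ✓
The founder (project quality high), facing Fund: Accept terms gives -5, Reject terms gives 6. Proposed Reject terms is best. ✓

Yes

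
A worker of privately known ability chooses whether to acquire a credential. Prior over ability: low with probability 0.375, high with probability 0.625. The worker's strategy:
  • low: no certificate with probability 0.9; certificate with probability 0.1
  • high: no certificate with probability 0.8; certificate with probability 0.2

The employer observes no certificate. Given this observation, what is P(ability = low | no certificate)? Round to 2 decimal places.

0.40

P(no certificate) = 0.375·0.9 + 0.625·0.8 = 0.8375
P(low | no certificate) = (0.375·0.9) / 0.8375 = 0.3375 / 0.8375 = 0.402985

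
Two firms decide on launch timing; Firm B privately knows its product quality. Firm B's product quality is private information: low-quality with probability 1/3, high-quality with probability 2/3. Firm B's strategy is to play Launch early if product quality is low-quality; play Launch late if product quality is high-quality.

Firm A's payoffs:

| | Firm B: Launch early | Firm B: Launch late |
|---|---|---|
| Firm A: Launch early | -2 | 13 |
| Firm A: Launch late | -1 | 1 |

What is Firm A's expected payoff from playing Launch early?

8

Take the expectation over Firm B's product quality, weighting each type's action by its prior probability.
E[Launch early] = 1/3·(-2) + 2/3·13 = (-2/3) + 26/3 = 8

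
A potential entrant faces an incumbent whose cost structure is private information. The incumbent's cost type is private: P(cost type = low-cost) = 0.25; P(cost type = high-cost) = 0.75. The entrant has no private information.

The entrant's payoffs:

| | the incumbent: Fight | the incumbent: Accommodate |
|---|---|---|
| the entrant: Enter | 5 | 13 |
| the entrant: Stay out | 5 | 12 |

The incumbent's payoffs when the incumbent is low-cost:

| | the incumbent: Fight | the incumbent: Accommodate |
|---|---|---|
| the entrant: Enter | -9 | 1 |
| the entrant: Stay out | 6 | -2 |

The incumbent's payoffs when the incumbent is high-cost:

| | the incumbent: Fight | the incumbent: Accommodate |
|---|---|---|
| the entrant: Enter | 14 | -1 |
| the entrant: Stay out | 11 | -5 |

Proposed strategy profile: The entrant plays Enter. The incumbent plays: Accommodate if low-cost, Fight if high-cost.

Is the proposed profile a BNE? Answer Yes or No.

Yes

The entrant plays Enter: E[Enter] = 0.25·(13) + 0.75·(5) = 7; E[Stay out] = 6.75. Best-responding. ✓
The incumbent (cost type low-cost), facing Enter: Fight gives -9, Accommodate gives 1. Proposed Accommodate is best. ✓
The incumbent (cost type high-cost), facing Enter: Fight gives 14, Accommodate gives -1. Proposed Fight is best. ✓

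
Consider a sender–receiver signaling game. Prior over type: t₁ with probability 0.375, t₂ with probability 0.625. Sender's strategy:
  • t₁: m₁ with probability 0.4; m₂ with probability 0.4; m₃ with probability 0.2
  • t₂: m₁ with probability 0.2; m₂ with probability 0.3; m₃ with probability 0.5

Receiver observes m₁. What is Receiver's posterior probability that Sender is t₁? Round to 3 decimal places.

P(m₁) = 0.375·0.4 + 0.625·0.2 = 0.275
P(t₁ | m₁) = (0.375·0.4) / 0.275 = 0.15 / 0.275 = 0.545455

0.545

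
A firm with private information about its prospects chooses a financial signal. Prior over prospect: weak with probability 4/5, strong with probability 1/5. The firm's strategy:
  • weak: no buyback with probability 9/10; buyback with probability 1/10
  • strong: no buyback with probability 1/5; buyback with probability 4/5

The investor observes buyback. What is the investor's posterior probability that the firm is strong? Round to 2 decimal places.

0.67

P(buyback) = (4/5)·(1/10) + (1/5)·(4/5) = 6/25
P(strong | buyback) = ((1/5)·(4/5)) / (6/25) = (4/25) / (6/25) = 2/3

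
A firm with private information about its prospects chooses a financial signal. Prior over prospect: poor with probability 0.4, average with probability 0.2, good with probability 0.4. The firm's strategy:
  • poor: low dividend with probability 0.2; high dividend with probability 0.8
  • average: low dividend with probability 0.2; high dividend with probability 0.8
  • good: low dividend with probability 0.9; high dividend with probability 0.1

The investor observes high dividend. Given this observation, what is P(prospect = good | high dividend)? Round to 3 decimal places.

0.077

Apply Bayes' rule using the sender's strategy as the likelihood.
P(high dividend) = 0.4·0.8 + 0.2·0.8 + 0.4·0.1 = 0.52
P(good | high dividend) = (0.4·0.1) / 0.52 = 0.04 / 0.52 = 0.0769231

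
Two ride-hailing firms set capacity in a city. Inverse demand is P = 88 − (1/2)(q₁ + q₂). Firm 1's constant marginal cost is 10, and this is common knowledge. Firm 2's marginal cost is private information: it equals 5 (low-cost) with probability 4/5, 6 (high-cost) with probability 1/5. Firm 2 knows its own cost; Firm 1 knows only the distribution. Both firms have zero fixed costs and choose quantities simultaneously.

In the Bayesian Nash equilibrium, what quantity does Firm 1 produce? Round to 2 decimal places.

48.80

Firm 2 with cost c maximizes (88 − (1/2)(q₁+q₂) − c)·q₂, giving q₂(c) = (88 − c − (1/2)q₁).
E[c₂] = 4/5·5 + 1/5·6 = 5.2
Firm 1's FOC against E[q₂] yields q₁ = (88 − 2·10 + E[c₂])/(3/2) = (88 − 20 + 5.2)/(3/2) = 48.8.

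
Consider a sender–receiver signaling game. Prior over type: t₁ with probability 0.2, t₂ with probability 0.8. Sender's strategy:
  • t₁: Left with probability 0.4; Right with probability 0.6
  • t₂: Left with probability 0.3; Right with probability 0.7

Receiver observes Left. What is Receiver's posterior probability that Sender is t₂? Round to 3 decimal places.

0.750

P(Left) = 0.2·0.4 + 0.8·0.3 = 0.32
P(t₂ | Left) = (0.8·0.3) / 0.32 = 0.24 / 0.32 = 0.75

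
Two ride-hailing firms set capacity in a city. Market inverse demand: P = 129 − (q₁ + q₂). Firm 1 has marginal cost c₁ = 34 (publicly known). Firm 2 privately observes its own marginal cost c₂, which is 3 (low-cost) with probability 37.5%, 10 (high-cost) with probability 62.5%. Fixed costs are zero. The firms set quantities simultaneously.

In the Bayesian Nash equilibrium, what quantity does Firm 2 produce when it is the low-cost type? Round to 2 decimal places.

Type-c best response for Firm 2: q₂(c) = (129 − c)/2 − q₁/2.
Firm 1 maximizes expected profit; its first-order condition is 129 − 2q₁ − E[q₂] − 34 = 0.
Substituting E[q₂] and solving: E[c₂] = 7.375, so q₁ = (129 − 2·34 + 7.375)/3 = 22.7917.
q₂(low-cost) = (129 − 3 − 22.7917)/2 = 51.6042.

51.60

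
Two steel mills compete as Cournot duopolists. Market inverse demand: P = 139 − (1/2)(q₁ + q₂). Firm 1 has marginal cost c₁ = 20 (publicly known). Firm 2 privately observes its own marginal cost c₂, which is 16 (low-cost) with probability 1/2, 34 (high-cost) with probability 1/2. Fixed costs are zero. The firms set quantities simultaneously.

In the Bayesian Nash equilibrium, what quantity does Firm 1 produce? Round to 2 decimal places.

82.67

Firm 2 with cost c maximizes (139 − (1/2)(q₁+q₂) − c)·q₂, giving q₂(c) = (139 − c − (1/2)q₁).
E[c₂] = 1/2·16 + 1/2·34 = 25
Firm 1's FOC against E[q₂] yields q₁ = (139 − 2·20 + E[c₂])/(3/2) = (139 − 40 + 25)/(3/2) = 82.6667.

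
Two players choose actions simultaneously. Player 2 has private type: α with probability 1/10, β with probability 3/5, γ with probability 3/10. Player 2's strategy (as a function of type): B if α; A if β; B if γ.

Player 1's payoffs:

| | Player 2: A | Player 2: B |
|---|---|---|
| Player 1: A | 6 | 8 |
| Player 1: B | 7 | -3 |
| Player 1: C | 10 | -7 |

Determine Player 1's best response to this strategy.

Compute Player 1's expected payoff for each action, taking the expectation over Player 2's type.
E[A] = 1/10·(8) + 3/5·(6) + 3/10·(8) = 34/5
E[B] = 1/10·(-3) + 3/5·(7) + 3/10·(-3) = 3
E[C] = 1/10·(-7) + 3/5·(10) + 3/10·(-7) = 16/5
Best response: A (34/5 is the largest).

A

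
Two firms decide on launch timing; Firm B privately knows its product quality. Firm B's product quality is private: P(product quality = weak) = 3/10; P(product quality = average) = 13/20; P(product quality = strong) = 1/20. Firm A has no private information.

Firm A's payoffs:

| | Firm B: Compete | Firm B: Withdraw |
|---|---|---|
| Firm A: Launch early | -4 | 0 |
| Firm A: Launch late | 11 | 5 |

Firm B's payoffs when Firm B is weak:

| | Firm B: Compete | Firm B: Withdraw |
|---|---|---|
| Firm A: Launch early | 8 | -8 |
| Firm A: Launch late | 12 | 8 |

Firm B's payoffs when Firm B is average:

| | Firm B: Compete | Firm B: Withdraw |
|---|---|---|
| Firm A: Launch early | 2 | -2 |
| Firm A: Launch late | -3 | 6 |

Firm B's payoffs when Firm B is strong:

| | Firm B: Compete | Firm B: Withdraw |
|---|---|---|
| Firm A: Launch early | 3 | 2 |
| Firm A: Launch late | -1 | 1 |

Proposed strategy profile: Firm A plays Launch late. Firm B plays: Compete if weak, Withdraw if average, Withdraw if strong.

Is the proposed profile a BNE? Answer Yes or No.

Yes

Firm A plays Launch late: E[Launch late] = 3/10·(11) + 13/20·(5) + 1/20·(5) = 34/5; E[Launch early] = -6/5. Best-responding. ✓
Firm B (product quality weak), facing Launch late: Compete gives 12, Withdraw gives 8. Proposed Compete is best. ✓
Firm B (product quality average), facing Launch late: Compete gives -3, Withdraw gives 6. Proposed Withdraw is best. ✓
Firm B (product quality strong), facing Launch late: Compete gives -1, Withdraw gives 1. Proposed Withdraw is best. ✓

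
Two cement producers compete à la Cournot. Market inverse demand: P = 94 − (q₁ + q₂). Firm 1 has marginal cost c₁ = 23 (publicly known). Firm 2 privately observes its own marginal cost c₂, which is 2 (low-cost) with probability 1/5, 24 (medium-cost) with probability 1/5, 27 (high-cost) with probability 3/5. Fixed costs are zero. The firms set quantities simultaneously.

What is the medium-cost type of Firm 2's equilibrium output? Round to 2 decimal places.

Type-c best response for Firm 2: q₂(c) = (94 − c)/2 − q₁/2.
Firm 1 maximizes expected profit; its first-order condition is 94 − 2q₁ − E[q₂] − 23 = 0.
Substituting E[q₂] and solving: E[c₂] = 21.4, so q₁ = (94 − 2·23 + 21.4)/3 = 23.1333.
q₂(medium-cost) = (94 − 24 − 23.1333)/2 = 23.4333.

23.43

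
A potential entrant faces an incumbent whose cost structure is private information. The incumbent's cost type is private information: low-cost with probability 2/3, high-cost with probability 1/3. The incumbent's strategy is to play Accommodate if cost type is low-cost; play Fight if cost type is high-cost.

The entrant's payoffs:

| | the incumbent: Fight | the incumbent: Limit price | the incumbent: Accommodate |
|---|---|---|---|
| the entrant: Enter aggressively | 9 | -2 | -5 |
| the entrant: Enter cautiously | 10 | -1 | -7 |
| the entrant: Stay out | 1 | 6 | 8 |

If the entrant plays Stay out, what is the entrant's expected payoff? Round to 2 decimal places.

5.67

E[Stay out] = 2/3·8 + 1/3·1 = 16/3 + 1/3 = 17/3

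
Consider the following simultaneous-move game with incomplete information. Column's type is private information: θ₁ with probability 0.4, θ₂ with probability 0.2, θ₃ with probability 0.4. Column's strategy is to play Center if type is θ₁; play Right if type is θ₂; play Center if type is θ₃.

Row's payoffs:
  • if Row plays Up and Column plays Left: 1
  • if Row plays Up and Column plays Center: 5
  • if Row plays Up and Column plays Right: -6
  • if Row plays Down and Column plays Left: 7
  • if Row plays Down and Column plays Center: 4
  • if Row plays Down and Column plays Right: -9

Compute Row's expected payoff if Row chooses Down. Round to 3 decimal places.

E[Down] = 0.4·4 + 0.2·(-9) + 0.4·4 = 1.6 + (-1.8) + 1.6 = 1.4

1.400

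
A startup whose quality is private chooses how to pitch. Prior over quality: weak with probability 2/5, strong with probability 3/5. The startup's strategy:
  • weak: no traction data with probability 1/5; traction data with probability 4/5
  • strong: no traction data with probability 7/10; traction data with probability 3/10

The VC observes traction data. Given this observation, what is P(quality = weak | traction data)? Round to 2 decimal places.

0.64

Apply Bayes' rule using the sender's strategy as the likelihood.
P(traction data) = (2/5)·(4/5) + (3/5)·(3/10) = 1/2
P(weak | traction data) = ((2/5)·(4/5)) / (1/2) = (8/25) / (1/2) = 16/25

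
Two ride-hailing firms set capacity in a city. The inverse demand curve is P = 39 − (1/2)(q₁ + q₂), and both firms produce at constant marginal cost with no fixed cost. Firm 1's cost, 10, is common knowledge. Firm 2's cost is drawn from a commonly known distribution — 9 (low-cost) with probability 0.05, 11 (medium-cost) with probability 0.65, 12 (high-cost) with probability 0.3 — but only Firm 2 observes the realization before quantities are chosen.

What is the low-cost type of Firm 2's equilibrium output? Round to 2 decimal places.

19.93

Each type of Firm 2 best-responds to q₁; Firm 1 best-responds to the expected q₂ over Firm 2's types.
Firm 2 with cost c maximizes (39 − (1/2)(q₁+q₂) − c)·q₂, giving q₂(c) = (39 − c − (1/2)q₁).
E[c₂] = 0.05·9 + 0.65·11 + 0.3·12 = 11.2
Firm 1's FOC against E[q₂] yields q₁ = (39 − 2·10 + E[c₂])/(3/2) = (39 − 20 + 11.2)/(3/2) = 20.1333.
q₂(low-cost) = (39 − 9 − (1/2)·20.1333) = 19.9333.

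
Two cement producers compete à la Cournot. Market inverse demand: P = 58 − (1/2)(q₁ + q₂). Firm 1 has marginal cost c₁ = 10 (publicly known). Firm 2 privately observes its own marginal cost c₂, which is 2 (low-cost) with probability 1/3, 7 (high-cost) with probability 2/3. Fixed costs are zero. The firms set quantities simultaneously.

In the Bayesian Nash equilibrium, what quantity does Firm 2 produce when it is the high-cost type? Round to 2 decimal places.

36.56

Firm 2 with cost c maximizes (58 − (1/2)(q₁+q₂) − c)·q₂, giving q₂(c) = (58 − c − (1/2)q₁).
E[c₂] = 1/3·2 + 2/3·7 = 5.33333
Firm 1's FOC against E[q₂] yields q₁ = (58 − 2·10 + E[c₂])/(3/2) = (58 − 20 + 5.33333)/(3/2) = 28.8889.
q₂(high-cost) = (58 − 7 − (1/2)·28.8889) = 36.5556.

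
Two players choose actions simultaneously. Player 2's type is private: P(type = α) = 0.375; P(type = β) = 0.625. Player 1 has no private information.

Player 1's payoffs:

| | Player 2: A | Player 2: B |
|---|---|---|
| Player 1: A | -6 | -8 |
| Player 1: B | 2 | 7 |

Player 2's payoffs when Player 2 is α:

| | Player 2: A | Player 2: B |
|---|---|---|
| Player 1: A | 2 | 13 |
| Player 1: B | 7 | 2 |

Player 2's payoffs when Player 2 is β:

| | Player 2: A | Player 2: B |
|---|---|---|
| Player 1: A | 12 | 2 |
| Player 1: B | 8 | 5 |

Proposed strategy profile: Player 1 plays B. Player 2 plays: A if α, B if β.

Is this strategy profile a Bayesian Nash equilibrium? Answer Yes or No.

No

Player 1 plays B: E[B] = 0.375·(2) + 0.625·(7) = 5.125; E[A] = -7.25. Best-responding. ✓
Player 2 (type α), facing B: A gives 7, B gives 2. Proposed A is best. ✓
Player 2 (type β), facing B: A gives 8, B gives 5. Proposed B is not best — profitable deviation exists. ✗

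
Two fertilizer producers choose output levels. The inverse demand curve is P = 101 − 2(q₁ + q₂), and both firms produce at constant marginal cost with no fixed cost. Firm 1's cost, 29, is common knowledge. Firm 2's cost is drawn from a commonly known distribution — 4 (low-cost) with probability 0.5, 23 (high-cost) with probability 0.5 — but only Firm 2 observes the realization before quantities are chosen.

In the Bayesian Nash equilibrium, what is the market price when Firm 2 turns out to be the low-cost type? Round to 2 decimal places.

Type-c best response for Firm 2: q₂(c) = (101 − c)/4 − q₁/2.
Firm 1 maximizes expected profit; its first-order condition is 101 − 4q₁ − 2E[q₂] − 29 = 0.
Substituting E[q₂] and solving: E[c₂] = 13.5, so q₁ = (101 − 2·29 + 13.5)/6 = 9.41667.
q₂(low-cost) = 19.5417, so P = 101 − 2·(9.41667 + 19.5417) = 43.0833.

43.08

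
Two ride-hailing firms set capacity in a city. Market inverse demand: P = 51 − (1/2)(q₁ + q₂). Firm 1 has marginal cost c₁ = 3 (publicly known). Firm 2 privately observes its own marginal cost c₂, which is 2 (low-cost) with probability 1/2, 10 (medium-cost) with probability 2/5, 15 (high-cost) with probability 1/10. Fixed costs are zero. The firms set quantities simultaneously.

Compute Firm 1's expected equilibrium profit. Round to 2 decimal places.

Firm 2 with cost c maximizes (51 − (1/2)(q₁+q₂) − c)·q₂, giving q₂(c) = (51 − c − (1/2)q₁).
E[c₂] = 1/2·2 + 2/5·10 + 1/10·15 = 6.5
Firm 1's FOC against E[q₂] yields q₁ = (51 − 2·3 + E[c₂])/(3/2) = (51 − 6 + 6.5)/(3/2) = 34.3333.
E[P] = 51 − (1/2)·(q₁ + E[q₂]) = 20.1667; Firm 1's expected profit = (E[P] − 3)·q₁ = (20.1667 − 3)·34.3333 = 589.389.

589.39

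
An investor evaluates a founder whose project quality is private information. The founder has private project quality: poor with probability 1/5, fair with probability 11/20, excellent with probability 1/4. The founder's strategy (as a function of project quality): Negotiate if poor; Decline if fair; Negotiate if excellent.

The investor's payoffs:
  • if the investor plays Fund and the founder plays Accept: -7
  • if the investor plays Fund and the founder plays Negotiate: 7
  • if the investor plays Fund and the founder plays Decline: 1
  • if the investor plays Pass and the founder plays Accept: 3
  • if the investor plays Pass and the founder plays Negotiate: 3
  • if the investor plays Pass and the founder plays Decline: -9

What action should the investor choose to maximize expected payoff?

Fund

Compute the investor's expected payoff for each action, taking the expectation over the founder's type.
E[Fund] = 1/5·(7) + 11/20·(1) + 1/4·(7) = 37/10
E[Pass] = 1/5·(3) + 11/20·(-9) + 1/4·(3) = -18/5
Best response: Fund (37/10 is the largest).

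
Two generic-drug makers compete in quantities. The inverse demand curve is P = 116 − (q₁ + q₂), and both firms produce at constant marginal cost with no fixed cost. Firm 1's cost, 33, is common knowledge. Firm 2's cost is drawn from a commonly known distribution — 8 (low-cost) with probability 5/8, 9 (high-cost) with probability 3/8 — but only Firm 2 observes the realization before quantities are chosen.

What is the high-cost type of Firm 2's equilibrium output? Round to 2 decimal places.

Type-c best response for Firm 2: q₂(c) = (116 − c)/2 − q₁/2.
Firm 1 maximizes expected profit; its first-order condition is 116 − 2q₁ − E[q₂] − 33 = 0.
Substituting E[q₂] and solving: E[c₂] = 8.375, so q₁ = (116 − 2·33 + 8.375)/3 = 19.4583.
q₂(high-cost) = (116 − 9 − 19.4583)/2 = 43.7708.

43.77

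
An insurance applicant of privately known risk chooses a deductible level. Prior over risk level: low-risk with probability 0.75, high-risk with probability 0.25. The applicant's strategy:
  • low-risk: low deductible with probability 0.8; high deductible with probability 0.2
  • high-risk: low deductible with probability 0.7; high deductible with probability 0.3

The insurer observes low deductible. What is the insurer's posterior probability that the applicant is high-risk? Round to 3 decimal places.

0.226

P(low deductible) = 0.75·0.8 + 0.25·0.7 = 0.775
P(high-risk | low deductible) = (0.25·0.7) / 0.775 = 0.175 / 0.775 = 0.225806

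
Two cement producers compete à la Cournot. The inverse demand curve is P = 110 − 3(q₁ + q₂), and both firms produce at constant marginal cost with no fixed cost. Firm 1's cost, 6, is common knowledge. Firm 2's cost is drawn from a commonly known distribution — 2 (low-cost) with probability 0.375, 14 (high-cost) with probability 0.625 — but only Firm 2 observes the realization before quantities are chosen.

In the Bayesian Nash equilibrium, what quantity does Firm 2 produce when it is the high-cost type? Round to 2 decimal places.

Type-c best response for Firm 2: q₂(c) = (110 − c)/6 − q₁/2.
Firm 1 maximizes expected profit; its first-order condition is 110 − 6q₁ − 3E[q₂] − 6 = 0.
Substituting E[q₂] and solving: E[c₂] = 9.5, so q₁ = (110 − 2·6 + 9.5)/9 = 11.9444.
q₂(high-cost) = (110 − 14 − 3·11.9444)/6 = 10.0278.

10.03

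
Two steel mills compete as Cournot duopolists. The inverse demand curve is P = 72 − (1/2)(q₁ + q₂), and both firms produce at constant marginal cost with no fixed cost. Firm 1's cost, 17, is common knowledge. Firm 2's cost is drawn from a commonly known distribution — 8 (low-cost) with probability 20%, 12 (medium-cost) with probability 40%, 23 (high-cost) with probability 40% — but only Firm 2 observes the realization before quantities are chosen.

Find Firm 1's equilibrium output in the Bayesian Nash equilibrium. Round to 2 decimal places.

35.73

Each type of Firm 2 best-responds to q₁; Firm 1 best-responds to the expected q₂ over Firm 2's types.
Firm 2 with cost c maximizes (72 − (1/2)(q₁+q₂) − c)·q₂, giving q₂(c) = (72 − c − (1/2)q₁).
E[c₂] = 0.2·8 + 0.4·12 + 0.4·23 = 15.6
Firm 1's FOC against E[q₂] yields q₁ = (72 − 2·17 + E[c₂])/(3/2) = (72 − 34 + 15.6)/(3/2) = 35.7333.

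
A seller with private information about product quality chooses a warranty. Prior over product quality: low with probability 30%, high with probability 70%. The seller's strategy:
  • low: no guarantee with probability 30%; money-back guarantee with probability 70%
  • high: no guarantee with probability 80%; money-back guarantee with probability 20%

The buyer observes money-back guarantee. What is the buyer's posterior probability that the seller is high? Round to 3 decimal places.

0.400

P(money-back guarantee) = 0.3·0.7 + 0.7·0.2 = 0.35
P(high | money-back guarantee) = (0.7·0.2) / 0.35 = 0.14 / 0.35 = 0.4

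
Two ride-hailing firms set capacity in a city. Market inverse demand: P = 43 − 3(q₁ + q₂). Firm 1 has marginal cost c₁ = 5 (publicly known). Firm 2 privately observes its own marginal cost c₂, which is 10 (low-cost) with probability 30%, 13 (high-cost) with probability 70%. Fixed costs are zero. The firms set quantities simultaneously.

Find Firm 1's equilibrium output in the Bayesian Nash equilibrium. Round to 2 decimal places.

Firm 2 with cost c maximizes (43 − 3(q₁+q₂) − c)·q₂, giving q₂(c) = (43 − c − 3q₁)/6.
E[c₂] = 0.3·10 + 0.7·13 = 12.1
Firm 1's FOC against E[q₂] yields q₁ = (43 − 2·5 + E[c₂])/9 = (43 − 10 + 12.1)/9 = 5.01111.

5.01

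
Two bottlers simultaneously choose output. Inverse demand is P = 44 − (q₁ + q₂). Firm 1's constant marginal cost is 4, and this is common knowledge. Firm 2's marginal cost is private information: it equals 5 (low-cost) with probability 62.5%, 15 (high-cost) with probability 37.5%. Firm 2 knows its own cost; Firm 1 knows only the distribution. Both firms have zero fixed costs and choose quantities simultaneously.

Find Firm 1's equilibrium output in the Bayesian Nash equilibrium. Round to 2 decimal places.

14.92

Each type of Firm 2 best-responds to q₁; Firm 1 best-responds to the expected q₂ over Firm 2's types.
Firm 2 with cost c maximizes (44 − (q₁+q₂) − c)·q₂, giving q₂(c) = (44 − c − q₁)/2.
E[c₂] = 0.625·5 + 0.375·15 = 8.75
Firm 1's FOC against E[q₂] yields q₁ = (44 − 2·4 + E[c₂])/3 = (44 − 8 + 8.75)/3 = 14.9167.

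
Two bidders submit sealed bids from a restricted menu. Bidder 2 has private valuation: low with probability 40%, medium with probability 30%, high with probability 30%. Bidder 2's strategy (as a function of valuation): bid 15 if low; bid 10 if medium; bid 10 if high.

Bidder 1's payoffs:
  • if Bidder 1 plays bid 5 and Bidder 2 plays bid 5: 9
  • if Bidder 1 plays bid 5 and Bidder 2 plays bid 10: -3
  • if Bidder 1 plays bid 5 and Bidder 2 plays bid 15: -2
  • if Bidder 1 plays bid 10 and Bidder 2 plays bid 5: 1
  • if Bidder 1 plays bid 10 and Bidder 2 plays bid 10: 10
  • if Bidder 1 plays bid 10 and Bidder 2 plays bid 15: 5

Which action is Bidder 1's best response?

bid 10

Compute Bidder 1's expected payoff for each action, taking the expectation over Bidder 2's type.
E[bid 5] = 0.4·(-2) + 0.3·(-3) + 0.3·(-3) = -2.6
E[bid 10] = 0.4·(5) + 0.3·(10) + 0.3·(10) = 8
Best response: bid 10 (8 is the largest).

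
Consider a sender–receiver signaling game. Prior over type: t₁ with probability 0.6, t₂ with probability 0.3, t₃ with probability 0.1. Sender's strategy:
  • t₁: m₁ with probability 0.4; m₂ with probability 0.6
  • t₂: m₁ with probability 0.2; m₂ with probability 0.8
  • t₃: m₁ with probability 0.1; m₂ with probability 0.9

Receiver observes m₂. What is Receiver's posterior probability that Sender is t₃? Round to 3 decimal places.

P(m₂) = 0.6·0.6 + 0.3·0.8 + 0.1·0.9 = 0.69
P(t₃ | m₂) = (0.1·0.9) / 0.69 = 0.09 / 0.69 = 0.130435

0.130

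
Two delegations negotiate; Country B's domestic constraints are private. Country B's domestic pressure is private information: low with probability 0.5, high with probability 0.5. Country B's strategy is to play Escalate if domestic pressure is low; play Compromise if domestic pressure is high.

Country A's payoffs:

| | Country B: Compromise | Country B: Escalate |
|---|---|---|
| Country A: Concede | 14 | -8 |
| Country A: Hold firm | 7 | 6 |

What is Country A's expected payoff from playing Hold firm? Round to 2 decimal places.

6.50

Take the expectation over Country B's domestic pressure, weighting each type's action by its prior probability.
E[Hold firm] = 0.5·6 + 0.5·7 = 3 + 3.5 = 6.5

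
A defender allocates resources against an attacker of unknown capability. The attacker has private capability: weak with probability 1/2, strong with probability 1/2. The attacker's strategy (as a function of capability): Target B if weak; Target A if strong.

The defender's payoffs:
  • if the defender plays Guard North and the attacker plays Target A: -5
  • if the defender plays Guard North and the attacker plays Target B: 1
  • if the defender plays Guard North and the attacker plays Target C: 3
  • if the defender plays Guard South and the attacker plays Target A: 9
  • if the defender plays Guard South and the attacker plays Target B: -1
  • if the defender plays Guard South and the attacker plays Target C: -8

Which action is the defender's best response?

Guard South

Compute the defender's expected payoff for each action, taking the expectation over the attacker's type.
E[Guard North] = 1/2·(1) + 1/2·(-5) = -2
E[Guard South] = 1/2·(-1) + 1/2·(9) = 4
Best response: Guard South (4 is the largest).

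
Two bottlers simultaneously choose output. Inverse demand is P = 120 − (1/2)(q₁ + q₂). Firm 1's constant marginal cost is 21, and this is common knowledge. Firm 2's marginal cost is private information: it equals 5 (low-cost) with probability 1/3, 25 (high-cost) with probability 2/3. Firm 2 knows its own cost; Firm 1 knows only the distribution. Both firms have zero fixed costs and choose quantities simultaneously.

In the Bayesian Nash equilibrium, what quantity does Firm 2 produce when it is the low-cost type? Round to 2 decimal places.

82.89

Type-c best response for Firm 2: q₂(c) = (120 − c) − q₁/2.
Firm 1 maximizes expected profit; its first-order condition is 120 − q₁ − (1/2)E[q₂] − 21 = 0.
Substituting E[q₂] and solving: E[c₂] = 18.3333, so q₁ = (120 − 2·21 + 18.3333)/(3/2) = 64.2222.
q₂(low-cost) = (120 − 5 − (1/2)·64.2222) = 82.8889.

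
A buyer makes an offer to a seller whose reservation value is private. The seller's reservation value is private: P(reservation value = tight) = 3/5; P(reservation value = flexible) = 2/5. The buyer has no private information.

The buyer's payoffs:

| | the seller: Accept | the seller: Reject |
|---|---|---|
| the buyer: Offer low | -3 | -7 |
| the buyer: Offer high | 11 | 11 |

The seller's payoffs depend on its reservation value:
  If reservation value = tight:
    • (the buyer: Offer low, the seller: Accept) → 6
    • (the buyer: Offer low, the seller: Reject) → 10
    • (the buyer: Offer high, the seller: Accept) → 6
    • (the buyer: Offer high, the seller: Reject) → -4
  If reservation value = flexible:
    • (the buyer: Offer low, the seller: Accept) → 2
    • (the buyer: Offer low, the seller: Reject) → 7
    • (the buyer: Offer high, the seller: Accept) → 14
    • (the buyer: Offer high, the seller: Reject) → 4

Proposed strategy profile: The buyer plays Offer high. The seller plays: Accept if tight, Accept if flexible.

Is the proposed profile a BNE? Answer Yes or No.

A profile is a BNE iff every type of every player is best-responding given beliefs about the other side.
The buyer plays Offer high: E[Offer high] = 3/5·(11) + 2/5·(11) = 11; E[Offer low] = -3. Best-responding. ✓
The seller (reservation value tight), facing Offer high: Accept gives 6, Reject gives -4. Proposed Accept is best. ✓
The seller (reservation value flexible), facing Offer high: Accept gives 14, Reject gives 4. Proposed Accept is best. ✓

Yes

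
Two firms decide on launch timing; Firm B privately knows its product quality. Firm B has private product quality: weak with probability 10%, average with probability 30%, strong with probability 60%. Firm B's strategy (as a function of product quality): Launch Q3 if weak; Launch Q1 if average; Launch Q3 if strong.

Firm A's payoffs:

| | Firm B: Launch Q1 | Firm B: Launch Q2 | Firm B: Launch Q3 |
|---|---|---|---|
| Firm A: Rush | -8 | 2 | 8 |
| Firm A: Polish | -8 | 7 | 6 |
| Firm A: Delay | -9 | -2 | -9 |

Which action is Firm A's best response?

Compute Firm A's expected payoff for each action, taking the expectation over Firm B's type.
E[Rush] = 0.1·(8) + 0.3·(-8) + 0.6·(8) = 3.2
E[Polish] = 0.1·(6) + 0.3·(-8) + 0.6·(6) = 1.8
E[Delay] = 0.1·(-9) + 0.3·(-9) + 0.6·(-9) = -9
Best response: Rush (3.2 is the largest).

Rush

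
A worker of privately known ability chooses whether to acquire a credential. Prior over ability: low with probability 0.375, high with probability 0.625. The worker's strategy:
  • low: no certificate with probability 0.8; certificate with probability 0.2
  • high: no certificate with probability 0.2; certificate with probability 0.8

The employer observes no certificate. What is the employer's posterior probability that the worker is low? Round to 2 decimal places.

0.71

P(no certificate) = 0.375·0.8 + 0.625·0.2 = 0.425
P(low | no certificate) = (0.375·0.8) / 0.425 = 0.3 / 0.425 = 0.705882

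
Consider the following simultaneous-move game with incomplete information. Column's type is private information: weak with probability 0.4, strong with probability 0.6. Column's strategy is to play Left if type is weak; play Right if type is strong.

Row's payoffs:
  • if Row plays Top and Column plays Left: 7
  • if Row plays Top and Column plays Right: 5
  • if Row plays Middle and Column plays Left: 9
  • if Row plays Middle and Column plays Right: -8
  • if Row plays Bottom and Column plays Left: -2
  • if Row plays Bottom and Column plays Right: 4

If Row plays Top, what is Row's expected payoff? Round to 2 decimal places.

5.80

Take the expectation over Column's type, weighting each type's action by its prior probability.
E[Top] = 0.4·7 + 0.6·5 = 2.8 + 3 = 5.8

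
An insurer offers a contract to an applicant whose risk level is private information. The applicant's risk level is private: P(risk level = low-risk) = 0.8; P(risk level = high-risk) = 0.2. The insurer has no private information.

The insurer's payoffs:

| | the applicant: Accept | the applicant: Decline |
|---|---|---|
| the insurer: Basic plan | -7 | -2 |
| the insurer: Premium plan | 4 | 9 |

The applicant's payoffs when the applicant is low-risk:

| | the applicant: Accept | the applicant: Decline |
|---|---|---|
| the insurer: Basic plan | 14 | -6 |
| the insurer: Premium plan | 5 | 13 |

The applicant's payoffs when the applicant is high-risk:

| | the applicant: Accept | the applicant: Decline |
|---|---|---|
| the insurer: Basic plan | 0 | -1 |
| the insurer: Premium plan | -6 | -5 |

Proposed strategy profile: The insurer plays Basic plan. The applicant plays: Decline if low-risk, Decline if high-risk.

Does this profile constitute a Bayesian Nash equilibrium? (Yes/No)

A profile is a BNE iff every type of every player is best-responding given beliefs about the other side.
The insurer plays Basic plan: E[Basic plan] = 0.8·(-2) + 0.2·(-2) = -2; E[Premium plan] = 9. Not best-responding. ✗
The applicant (risk level low-risk), facing Basic plan: Accept gives 14, Decline gives -6. Proposed Decline is not best — profitable deviation exists. ✗
The applicant (risk level high-risk), facing Basic plan: Accept gives 0, Decline gives -1. Proposed Decline is not best — profitable deviation exists. ✗

No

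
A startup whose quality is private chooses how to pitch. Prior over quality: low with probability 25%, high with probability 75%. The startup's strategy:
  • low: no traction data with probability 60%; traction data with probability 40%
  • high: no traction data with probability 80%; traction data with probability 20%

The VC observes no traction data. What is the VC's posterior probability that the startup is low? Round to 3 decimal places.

0.200

Apply Bayes' rule using the sender's strategy as the likelihood.
P(no traction data) = 0.25·0.6 + 0.75·0.8 = 0.75
P(low | no traction data) = (0.25·0.6) / 0.75 = 0.15 / 0.75 = 0.2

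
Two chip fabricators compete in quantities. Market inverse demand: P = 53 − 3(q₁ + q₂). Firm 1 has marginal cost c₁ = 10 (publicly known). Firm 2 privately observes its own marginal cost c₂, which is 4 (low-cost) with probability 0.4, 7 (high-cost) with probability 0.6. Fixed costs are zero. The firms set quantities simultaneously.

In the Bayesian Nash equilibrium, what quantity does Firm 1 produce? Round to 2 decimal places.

4.31

Type-c best response for Firm 2: q₂(c) = (53 − c)/6 − q₁/2.
Firm 1 maximizes expected profit; its first-order condition is 53 − 6q₁ − 3E[q₂] − 10 = 0.
Substituting E[q₂] and solving: E[c₂] = 5.8, so q₁ = (53 − 2·10 + 5.8)/9 = 4.31111.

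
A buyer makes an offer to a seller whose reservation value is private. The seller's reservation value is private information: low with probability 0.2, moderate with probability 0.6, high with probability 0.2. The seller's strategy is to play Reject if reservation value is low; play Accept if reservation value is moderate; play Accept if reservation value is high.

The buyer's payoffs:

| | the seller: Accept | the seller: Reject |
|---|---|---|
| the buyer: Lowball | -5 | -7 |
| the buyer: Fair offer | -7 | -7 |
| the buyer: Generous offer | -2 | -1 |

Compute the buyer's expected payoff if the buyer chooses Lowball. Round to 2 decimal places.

Take the expectation over the seller's reservation value, weighting each type's action by its prior probability.
E[Lowball] = 0.2·(-7) + 0.6·(-5) + 0.2·(-5) = (-1.4) + (-3) + (-1) = -5.4

-5.40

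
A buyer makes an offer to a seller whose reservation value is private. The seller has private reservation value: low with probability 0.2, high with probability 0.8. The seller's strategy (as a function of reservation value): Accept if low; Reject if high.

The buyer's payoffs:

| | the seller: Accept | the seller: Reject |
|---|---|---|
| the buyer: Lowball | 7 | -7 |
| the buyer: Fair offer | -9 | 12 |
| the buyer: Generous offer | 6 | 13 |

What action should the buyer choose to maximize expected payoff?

Compute the buyer's expected payoff for each action, taking the expectation over the seller's type.
E[Lowball] = 0.2·(7) + 0.8·(-7) = -4.2
E[Fair offer] = 0.2·(-9) + 0.8·(12) = 7.8
E[Generous offer] = 0.2·(6) + 0.8·(13) = 11.6
Best response: Generous offer (11.6 is the largest).

Generous offer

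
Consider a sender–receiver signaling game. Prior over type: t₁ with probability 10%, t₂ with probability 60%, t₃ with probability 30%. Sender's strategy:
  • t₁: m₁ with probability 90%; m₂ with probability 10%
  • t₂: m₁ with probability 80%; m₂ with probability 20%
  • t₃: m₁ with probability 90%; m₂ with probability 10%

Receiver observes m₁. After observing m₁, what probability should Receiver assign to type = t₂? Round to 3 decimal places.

Apply Bayes' rule using the sender's strategy as the likelihood.
P(m₁) = 0.1·0.9 + 0.6·0.8 + 0.3·0.9 = 0.84
P(t₂ | m₁) = (0.6·0.8) / 0.84 = 0.48 / 0.84 = 0.571429

0.571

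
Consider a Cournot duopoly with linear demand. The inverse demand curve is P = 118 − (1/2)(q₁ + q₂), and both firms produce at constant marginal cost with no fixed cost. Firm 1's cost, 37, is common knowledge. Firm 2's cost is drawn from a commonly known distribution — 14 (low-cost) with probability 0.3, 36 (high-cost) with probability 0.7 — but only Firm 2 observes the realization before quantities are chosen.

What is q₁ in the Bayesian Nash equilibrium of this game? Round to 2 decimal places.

48.93

Type-c best response for Firm 2: q₂(c) = (118 − c) − q₁/2.
Firm 1 maximizes expected profit; its first-order condition is 118 − q₁ − (1/2)E[q₂] − 37 = 0.
Substituting E[q₂] and solving: E[c₂] = 29.4, so q₁ = (118 − 2·37 + 29.4)/(3/2) = 48.9333.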